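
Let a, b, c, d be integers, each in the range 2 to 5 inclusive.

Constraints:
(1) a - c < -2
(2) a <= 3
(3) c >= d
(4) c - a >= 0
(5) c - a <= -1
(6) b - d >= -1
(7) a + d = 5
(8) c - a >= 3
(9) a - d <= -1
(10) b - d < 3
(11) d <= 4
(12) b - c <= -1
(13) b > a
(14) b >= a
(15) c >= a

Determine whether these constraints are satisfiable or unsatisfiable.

Constraints 5, 6, 9, and 12 give a − c ≥ 1, c − b ≥ 1, b − d ≥ -1, d − a ≥ 1.
Adding all 4 inequalities: the left sides telescope to 0, and the right sides sum to 1 + 1 + (-1) + 1 = 2. So 0 ≥ 2, which is false.

Unsatisfiable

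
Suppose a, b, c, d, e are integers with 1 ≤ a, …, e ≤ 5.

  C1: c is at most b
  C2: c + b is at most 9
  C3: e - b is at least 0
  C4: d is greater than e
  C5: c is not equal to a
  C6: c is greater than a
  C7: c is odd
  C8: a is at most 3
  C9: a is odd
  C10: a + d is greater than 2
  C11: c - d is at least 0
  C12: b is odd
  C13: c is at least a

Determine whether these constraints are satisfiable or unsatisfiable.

Constraints 1, 3, 4, and 11 give e < d, d ≤ c, c ≤ b, b ≤ e. Chaining: e < d ≤ c ≤ b ≤ e, which forces e < e — impossible.

Unsatisfiable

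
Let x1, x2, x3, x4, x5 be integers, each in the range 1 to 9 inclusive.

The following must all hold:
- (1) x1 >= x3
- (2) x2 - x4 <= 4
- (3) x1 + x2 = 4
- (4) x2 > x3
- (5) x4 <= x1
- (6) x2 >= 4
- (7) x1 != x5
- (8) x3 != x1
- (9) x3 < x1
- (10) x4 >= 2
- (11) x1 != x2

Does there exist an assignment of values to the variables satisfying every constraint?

Unsatisfiable

From constraints 5 and 10: x1 ≥ x4 ≥ 2. From constraint 6: x2 ≥ 4. Hence x1 + x2 ≥ 6. But constraint 3 requires x1 + x2 = 4, and 4 < 6. Contradiction.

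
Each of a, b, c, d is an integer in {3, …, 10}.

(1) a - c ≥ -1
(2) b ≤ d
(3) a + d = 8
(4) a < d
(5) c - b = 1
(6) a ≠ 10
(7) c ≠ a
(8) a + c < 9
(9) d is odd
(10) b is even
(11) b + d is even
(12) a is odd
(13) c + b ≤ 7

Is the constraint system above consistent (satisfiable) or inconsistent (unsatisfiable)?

Constraint 10 makes b even and constraint 9 makes d odd, so b + d must be odd. Constraint 11 says b + d is even — contradiction.

Unsatisfiable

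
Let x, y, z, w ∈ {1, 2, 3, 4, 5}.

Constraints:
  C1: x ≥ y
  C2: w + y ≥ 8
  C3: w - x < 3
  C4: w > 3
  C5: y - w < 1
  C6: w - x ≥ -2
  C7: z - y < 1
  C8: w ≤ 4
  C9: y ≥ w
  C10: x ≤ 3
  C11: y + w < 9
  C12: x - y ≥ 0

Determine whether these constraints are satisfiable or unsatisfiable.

Unsatisfiable

From constraint 8: w ≤ 4. From constraints 1 and 10: y ≤ x ≤ 3. Hence w + y ≤ 7. But constraint 2 requires w + y ≥ 8, and 8 > 7. Contradiction.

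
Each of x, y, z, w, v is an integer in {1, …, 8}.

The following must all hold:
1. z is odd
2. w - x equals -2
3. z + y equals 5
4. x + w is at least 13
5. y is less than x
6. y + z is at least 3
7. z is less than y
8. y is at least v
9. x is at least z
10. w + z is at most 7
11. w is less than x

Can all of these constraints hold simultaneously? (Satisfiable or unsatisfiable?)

Satisfiable

The assignment x = 8, y = 4, z = 1, w = 6, v = 4 works:
  constraint 2 holds since w - x = -2.
  constraint 3 holds since z + y = 5.
  constraint 4 holds since x + w = 14.
The rest check out directly.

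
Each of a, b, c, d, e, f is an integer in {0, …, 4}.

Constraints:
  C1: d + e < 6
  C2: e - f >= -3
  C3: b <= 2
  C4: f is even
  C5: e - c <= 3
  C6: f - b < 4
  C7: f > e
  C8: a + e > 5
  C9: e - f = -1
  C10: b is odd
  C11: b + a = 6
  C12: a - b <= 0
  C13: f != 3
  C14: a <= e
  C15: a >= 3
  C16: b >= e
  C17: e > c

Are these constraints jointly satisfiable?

From constraints 14 and 15: e ≥ a and a ≥ 3, so e ≥ 3. From constraints 3 and 16: e ≤ b and b ≤ 2, so e ≤ 2. But 2 < 3, so no value of e works.

Unsatisfiable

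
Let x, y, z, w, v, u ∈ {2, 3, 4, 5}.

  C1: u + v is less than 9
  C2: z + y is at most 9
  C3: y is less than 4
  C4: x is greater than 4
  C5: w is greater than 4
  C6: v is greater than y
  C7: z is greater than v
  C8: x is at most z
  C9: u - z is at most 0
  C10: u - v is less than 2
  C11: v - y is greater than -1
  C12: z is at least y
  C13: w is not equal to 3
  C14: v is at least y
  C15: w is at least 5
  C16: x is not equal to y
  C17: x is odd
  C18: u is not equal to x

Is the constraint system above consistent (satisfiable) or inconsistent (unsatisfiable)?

One satisfying assignment is x = 5, y = 2, z = 5, w = 5, v = 3, u = 4.
For the less obvious constraints — constraint 1: u + v = 7; constraint 2: z + y = 7 — and the others hold by inspection.

Satisfiable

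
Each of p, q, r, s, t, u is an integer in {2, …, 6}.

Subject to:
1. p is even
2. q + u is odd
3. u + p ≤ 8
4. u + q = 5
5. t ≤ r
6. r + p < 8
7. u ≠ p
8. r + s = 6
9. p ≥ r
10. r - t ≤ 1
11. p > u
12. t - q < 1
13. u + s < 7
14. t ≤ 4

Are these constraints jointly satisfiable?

Satisfiable

Take p = 4, q = 3, r = 2, s = 4, t = 2, u = 2. Then constraint 3: u + p = 6; constraint 4: u + q = 5; constraint 6: r + p = 6, and every other listed constraint is also met.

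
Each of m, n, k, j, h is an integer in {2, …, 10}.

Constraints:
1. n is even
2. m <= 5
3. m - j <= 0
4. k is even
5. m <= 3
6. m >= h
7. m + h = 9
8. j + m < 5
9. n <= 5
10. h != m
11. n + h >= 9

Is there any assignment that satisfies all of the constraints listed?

Unsatisfiable

From constraint 9: n ≤ 5. From constraints 5 and 6: h ≤ m ≤ 3. Hence n + h ≤ 8. But constraint 11 requires n + h ≥ 9, and 9 > 8. Contradiction.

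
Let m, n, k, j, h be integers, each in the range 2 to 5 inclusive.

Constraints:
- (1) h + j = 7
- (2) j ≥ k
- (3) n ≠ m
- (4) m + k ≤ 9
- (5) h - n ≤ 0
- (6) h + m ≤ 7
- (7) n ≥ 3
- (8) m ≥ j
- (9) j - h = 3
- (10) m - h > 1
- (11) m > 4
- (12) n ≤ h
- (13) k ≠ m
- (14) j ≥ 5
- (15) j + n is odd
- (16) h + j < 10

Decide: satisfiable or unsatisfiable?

Unsatisfiable

From constraints 7 and 12: h ≥ n ≥ 3. From constraints 8 and 14: m ≥ j ≥ 5. Hence h + m ≥ 8. But constraint 6 requires h + m ≤ 7, and 7 < 8. Contradiction.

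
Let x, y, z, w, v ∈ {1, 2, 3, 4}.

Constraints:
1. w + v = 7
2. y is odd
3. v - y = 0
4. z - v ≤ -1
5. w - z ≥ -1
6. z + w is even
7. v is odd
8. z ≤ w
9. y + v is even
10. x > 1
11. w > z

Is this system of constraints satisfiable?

The assignment x = 3, y = 3, z = 2, w = 4, v = 3 works:
  constraint 1 holds since w + v = 7.
  constraint 3 holds since v - y = 0.
The rest check out directly.

Satisfiable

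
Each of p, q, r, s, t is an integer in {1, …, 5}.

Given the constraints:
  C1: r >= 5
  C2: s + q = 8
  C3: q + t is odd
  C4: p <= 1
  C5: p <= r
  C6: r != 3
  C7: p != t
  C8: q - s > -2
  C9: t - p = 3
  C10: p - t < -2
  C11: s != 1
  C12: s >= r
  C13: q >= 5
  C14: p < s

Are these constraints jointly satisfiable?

Unsatisfiable

From constraints 1 and 12: s ≥ r ≥ 5. From constraint 13: q ≥ 5. Hence s + q ≥ 10. But constraint 2 requires s + q = 8, and 8 < 10. Contradiction.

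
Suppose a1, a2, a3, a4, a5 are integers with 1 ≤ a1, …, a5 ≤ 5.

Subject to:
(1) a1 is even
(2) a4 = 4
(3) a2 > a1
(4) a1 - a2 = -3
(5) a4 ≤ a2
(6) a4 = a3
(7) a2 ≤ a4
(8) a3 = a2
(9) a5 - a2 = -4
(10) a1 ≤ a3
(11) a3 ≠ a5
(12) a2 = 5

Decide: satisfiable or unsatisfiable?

Constraint 2 fixes a4 = 4 and constraint 12 fixes a2 = 5. Constraints 6 and 8 give a4 = a3 = a2, so a4 = a2. But 4 ≠ 5 — contradiction.

Unsatisfiable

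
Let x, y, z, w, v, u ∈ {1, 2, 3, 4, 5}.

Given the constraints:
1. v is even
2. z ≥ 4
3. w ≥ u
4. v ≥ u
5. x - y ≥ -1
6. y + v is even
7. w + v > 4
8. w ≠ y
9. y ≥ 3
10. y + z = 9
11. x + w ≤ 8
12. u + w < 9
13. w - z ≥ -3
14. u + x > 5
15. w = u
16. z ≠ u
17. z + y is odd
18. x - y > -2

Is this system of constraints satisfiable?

Satisfiable

The assignment x = 4, y = 4, z = 5, w = 3, v = 4, u = 3 works:
  constraint 5 holds since x - y = 0.
  constraint 7 holds since w + v = 7.
  constraint 10 holds since y + z = 9.
The rest check out directly.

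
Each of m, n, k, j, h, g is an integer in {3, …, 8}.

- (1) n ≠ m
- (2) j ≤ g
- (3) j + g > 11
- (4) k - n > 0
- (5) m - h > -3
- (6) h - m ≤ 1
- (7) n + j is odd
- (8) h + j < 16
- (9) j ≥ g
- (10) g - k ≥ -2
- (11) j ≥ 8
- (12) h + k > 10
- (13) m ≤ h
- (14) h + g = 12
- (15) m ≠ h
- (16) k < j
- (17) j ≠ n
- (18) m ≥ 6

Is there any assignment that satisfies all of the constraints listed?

Unsatisfiable

From constraints 13 and 18: h ≥ m ≥ 6. From constraints 2 and 11: g ≥ j ≥ 8. Hence h + g ≥ 14. But constraint 14 requires h + g = 12, and 12 < 14. Contradiction.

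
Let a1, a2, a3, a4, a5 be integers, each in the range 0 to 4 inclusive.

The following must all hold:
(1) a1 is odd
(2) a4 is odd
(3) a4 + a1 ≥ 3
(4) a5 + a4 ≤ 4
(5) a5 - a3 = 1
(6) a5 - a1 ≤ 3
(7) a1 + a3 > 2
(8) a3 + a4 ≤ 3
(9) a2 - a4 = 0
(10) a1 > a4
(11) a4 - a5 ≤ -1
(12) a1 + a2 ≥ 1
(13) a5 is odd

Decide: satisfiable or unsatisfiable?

Satisfiable

Take a1 = 3, a2 = 1, a3 = 2, a4 = 1, a5 = 3. Then constraint 3: a4 + a1 = 4; constraint 4: a5 + a4 = 4, and every other listed constraint is also met.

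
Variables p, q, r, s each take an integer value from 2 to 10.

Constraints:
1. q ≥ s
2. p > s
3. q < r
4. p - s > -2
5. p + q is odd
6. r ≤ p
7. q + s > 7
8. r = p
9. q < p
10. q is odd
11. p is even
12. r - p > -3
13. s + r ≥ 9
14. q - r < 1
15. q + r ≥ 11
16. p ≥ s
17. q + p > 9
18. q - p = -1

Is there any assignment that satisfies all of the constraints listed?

Satisfiable

Try p = 6, q = 5, r = 6, s = 5.
Check constraint 4: p - s = 1; constraint 7: q + s = 10. The remaining constraints are straightforward to verify.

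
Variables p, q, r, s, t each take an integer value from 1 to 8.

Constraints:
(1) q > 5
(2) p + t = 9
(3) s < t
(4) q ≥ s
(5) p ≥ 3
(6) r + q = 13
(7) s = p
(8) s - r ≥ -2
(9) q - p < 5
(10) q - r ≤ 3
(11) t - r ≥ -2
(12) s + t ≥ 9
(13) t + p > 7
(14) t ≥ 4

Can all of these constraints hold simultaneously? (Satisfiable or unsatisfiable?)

Satisfiable

Setting (p, q, r, s, t) = (4, 8, 5, 4, 5) satisfies everything: constraint 2: p + t = 9; constraint 6: r + q = 13; constraint 8: s - r = -1, and the others follow.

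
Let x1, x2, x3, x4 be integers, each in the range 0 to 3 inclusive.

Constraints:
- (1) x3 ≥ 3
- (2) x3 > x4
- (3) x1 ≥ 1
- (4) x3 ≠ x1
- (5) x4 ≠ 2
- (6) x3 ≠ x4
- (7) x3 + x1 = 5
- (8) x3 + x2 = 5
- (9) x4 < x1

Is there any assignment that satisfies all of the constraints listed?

One satisfying assignment is x1 = 2, x2 = 2, x3 = 3, x4 = 0.
For the less obvious constraints — constraint 7: x3 + x1 = 5; constraint 8: x3 + x2 = 5 — and the others hold by inspection.

Satisfiable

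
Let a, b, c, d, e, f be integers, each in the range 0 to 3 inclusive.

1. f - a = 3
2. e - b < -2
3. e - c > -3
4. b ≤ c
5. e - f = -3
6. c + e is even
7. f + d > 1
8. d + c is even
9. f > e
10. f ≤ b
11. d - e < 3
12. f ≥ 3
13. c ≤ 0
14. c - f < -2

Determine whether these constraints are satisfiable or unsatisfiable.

From constraints 10 and 12: b ≥ f and f ≥ 3, so b ≥ 3. From constraints 4 and 13: b ≤ c and c ≤ 0, so b ≤ 0. But 0 < 3, so no value of b works.

Unsatisfiable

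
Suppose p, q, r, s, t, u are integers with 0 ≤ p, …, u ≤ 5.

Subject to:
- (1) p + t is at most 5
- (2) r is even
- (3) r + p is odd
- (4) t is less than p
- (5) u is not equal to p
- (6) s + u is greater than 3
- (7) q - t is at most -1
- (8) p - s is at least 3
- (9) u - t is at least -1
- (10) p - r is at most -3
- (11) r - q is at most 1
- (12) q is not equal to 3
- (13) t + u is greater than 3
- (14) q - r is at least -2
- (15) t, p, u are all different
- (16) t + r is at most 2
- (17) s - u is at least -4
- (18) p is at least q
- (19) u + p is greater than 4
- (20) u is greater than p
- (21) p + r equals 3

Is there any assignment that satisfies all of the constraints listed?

Unsatisfiable

Constraints 7, 8, 9, 10, 11, and 17 give s − u ≥ -4, u − t ≥ -1, t − q ≥ 1, q − r ≥ -1, r − p ≥ 3, p − s ≥ 3.
Adding all 6 inequalities: the left sides telescope to 0, and the right sides sum to (-4) + (-1) + 1 + (-1) + 3 + 3 = 1. So 0 ≥ 1, which is false.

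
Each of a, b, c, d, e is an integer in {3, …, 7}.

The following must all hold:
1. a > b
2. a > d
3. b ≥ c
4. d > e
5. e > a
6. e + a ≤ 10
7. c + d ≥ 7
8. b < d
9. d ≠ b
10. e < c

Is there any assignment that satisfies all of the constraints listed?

Constraints 2, 3, 5, 8, and 10 give e < c, c ≤ b, b < d, d < a, a < e. Chaining: e < c ≤ b < d < a < e, which forces e < e — impossible.

Unsatisfiable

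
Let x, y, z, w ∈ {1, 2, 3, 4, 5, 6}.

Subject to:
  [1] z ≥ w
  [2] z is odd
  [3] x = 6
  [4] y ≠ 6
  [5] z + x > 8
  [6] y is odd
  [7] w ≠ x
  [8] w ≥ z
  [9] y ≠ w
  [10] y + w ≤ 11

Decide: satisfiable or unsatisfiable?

Try x = 6, y = 3, z = 5, w = 5.
Check constraint 5: z + x = 11; constraint 10: y + w = 8. The remaining constraints are straightforward to verify.

Satisfiable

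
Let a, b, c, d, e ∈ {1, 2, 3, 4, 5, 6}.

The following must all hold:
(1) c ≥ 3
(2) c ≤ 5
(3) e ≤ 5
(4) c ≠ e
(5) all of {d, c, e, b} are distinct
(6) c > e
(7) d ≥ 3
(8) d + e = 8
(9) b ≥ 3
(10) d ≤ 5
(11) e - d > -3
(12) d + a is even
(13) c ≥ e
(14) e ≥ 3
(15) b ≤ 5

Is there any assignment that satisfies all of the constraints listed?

Constraints 1, 2, 3, 7, 9, 10, 14, and 15 confine each of d, c, e, b to the 3 values {3, …, 5}.
Constraint 5 requires all 4 of them to be distinct, but only 3 values are available — impossible by the pigeonhole principle.

Unsatisfiable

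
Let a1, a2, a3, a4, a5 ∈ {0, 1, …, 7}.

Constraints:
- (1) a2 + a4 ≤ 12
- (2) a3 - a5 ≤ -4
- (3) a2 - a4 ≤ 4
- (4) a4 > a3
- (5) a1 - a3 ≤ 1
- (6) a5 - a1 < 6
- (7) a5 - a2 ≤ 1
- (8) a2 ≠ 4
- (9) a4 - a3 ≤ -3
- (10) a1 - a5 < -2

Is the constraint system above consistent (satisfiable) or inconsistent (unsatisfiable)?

Unsatisfiable

Constraints 2, 3, 7, and 9 give a4 − a2 ≥ -4, a2 − a5 ≥ -1, a5 − a3 ≥ 4, a3 − a4 ≥ 3.
Adding all 4 inequalities: the left sides telescope to 0, and the right sides sum to (-4) + (-1) + 4 + 3 = 2. So 0 ≥ 2, which is false.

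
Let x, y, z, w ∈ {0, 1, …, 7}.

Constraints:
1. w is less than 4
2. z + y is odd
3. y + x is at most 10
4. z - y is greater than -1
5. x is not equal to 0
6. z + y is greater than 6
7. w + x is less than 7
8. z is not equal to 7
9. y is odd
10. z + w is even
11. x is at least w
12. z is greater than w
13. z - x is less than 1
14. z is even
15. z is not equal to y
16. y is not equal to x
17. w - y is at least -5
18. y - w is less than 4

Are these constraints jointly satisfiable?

Satisfiable

The assignment x = 6, y = 3, z = 4, w = 0 works:
  constraint 3 holds since y + x = 9.
  constraint 4 holds since z - y = 1.
The rest check out directly.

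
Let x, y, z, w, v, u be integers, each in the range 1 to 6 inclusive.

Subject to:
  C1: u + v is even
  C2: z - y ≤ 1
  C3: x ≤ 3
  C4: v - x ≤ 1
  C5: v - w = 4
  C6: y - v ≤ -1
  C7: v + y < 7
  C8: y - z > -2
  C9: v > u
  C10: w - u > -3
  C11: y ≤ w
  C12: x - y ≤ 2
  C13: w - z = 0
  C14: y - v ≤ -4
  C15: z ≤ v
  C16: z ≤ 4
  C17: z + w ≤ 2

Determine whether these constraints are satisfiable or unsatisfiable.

Unsatisfiable

Constraints 4, 12, and 14 give y − x ≥ -2, x − v ≥ -1, v − y ≥ 4.
Adding all 3 inequalities: the left sides telescope to 0, and the right sides sum to (-2) + (-1) + 4 = 1. So 0 ≥ 1, which is false.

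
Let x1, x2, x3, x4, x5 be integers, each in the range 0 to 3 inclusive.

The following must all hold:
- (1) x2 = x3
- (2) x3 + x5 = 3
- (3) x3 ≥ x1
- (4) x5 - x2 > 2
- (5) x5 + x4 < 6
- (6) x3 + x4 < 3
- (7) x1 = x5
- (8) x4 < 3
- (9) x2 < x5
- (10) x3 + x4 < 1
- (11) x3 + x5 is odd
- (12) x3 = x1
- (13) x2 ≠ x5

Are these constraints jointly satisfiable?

From constraints 1, 7, and 12, x2 = x3 = x1 = x5, so x2 = x5. But constraint 13 says x2 ≠ x5. Contradiction.

Unsatisfiable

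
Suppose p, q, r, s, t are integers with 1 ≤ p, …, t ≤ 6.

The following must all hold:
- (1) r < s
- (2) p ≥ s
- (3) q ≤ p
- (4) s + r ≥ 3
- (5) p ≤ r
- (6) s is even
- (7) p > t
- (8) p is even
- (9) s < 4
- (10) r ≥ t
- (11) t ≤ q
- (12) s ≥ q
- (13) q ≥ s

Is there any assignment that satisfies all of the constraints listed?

Constraints 1, 3, 5, and 13 give s ≤ q, q ≤ p, p ≤ r, r < s. Chaining: s ≤ q ≤ p ≤ r < s, which forces s < s — impossible.

Unsatisfiable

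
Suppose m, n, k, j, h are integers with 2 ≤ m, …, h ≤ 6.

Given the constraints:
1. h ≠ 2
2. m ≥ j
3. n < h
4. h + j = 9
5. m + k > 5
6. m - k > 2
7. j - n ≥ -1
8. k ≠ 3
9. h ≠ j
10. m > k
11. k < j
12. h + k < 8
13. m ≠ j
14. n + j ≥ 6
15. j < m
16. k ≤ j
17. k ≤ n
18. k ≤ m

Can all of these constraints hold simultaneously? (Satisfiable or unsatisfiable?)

Take m = 6, n = 4, k = 2, j = 4, h = 5. Then constraint 4: h + j = 9; constraint 5: m + k = 8; constraint 6: m - k = 4, and every other listed constraint is also met.

Satisfiable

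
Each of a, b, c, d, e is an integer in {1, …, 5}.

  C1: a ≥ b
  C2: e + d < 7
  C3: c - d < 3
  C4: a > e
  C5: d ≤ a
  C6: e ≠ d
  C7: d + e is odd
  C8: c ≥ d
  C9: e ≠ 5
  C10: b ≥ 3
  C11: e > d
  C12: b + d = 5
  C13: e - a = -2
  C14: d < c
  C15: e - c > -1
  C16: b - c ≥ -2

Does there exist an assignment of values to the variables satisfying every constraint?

One satisfying assignment is a = 5, b = 3, c = 3, d = 2, e = 3.
For the less obvious constraints — constraint 2: e + d = 5; constraint 3: c - d = 1 — and the others hold by inspection.

Satisfiable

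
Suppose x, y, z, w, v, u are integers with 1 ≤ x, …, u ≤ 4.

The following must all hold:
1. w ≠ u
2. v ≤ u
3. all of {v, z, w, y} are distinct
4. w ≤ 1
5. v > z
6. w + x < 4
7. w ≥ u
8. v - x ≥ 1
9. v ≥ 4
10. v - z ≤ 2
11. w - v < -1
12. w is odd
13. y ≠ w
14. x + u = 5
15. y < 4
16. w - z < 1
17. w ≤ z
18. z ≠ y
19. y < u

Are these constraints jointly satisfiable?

Unsatisfiable

From constraints 2 and 9: u ≥ v and v ≥ 4, so u ≥ 4. From constraints 4 and 7: u ≤ w and w ≤ 1, so u ≤ 1. But 1 < 4, so no value of u works.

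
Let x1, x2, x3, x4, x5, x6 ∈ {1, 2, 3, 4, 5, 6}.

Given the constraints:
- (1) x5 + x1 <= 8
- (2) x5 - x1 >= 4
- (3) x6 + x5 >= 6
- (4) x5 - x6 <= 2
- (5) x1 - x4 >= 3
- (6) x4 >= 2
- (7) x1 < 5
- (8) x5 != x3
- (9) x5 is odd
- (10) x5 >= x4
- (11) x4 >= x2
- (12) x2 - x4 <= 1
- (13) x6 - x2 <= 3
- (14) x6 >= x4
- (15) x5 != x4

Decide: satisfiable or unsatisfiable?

Unsatisfiable

Constraints 2, 4, 5, 12, and 13 give x6 − x5 ≥ -2, x5 − x1 ≥ 4, x1 − x4 ≥ 3, x4 − x2 ≥ -1, x2 − x6 ≥ -3.
Adding all 5 inequalities: the left sides telescope to 0, and the right sides sum to (-2) + 4 + 3 + (-1) + (-3) = 1. So 0 ≥ 1, which is false.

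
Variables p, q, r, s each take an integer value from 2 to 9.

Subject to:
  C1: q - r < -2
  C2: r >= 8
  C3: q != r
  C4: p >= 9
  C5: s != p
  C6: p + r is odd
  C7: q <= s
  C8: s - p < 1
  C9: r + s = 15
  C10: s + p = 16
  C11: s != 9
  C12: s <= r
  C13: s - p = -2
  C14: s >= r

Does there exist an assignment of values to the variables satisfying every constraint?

From constraints 2 and 14: s ≥ r ≥ 8. From constraint 4: p ≥ 9. Hence s + p ≥ 17. But constraint 10 requires s + p = 16, and 16 < 17. Contradiction.

Unsatisfiable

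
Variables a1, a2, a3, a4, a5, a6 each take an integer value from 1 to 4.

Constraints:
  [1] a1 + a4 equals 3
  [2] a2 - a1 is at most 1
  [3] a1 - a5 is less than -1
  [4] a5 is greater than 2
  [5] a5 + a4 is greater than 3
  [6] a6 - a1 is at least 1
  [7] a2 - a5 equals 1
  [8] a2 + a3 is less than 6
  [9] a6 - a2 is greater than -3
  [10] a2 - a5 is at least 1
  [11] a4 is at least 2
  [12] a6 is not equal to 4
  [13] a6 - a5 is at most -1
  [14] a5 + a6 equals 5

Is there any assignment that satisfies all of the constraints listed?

Constraints 2, 6, 10, and 13 give a5 − a6 ≥ 1, a6 − a1 ≥ 1, a1 − a2 ≥ -1, a2 − a5 ≥ 1.
Adding all 4 inequalities: the left sides telescope to 0, and the right sides sum to 1 + 1 + (-1) + 1 = 2. So 0 ≥ 2, which is false.

Unsatisfiable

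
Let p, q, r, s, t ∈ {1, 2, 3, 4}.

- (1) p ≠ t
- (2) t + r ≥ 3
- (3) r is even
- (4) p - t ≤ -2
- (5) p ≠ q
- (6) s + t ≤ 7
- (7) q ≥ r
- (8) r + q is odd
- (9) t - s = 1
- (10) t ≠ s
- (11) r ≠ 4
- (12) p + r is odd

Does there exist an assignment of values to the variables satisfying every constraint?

Satisfiable

One satisfying assignment is p = 1, q = 3, r = 2, s = 3, t = 4.
For the less obvious constraints — constraint 2: t + r = 6; constraint 4: p - t = -3 — and the others hold by inspection.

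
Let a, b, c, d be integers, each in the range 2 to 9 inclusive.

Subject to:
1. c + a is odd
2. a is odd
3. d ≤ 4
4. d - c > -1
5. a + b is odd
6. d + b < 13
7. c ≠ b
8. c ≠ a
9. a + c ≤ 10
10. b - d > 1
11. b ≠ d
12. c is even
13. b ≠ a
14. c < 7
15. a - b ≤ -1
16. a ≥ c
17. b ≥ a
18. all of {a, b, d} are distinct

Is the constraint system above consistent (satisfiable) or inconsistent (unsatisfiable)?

The assignment a = 7, b = 8, c = 2, d = 4 works:
  constraint 4 holds since d - c = 2.
  constraint 6 holds since d + b = 12.
  constraint 9 holds since a + c = 9.
The rest check out directly.

Satisfiable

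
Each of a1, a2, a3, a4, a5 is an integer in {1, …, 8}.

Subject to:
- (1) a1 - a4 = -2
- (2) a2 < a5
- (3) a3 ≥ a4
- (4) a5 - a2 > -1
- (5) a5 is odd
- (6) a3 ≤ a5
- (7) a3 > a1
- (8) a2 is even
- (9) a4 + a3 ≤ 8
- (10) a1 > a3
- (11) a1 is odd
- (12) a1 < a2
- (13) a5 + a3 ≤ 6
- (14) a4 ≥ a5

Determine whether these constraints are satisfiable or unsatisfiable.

Constraints 2, 3, 10, 12, and 14 give a1 < a2, a2 < a5, a5 ≤ a4, a4 ≤ a3, a3 < a1. Chaining: a1 < a2 < a5 ≤ a4 ≤ a3 < a1, which forces a1 < a1 — impossible.

Unsatisfiable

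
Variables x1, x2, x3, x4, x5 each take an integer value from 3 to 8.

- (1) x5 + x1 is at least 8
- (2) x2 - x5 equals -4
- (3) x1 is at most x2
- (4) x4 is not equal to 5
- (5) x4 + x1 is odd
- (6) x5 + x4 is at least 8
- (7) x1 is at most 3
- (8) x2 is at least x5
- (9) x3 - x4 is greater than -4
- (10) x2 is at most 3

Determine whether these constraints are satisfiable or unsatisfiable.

From constraints 8 and 10: x5 ≤ x2 ≤ 3. From constraint 7: x1 ≤ 3. Hence x5 + x1 ≤ 6. But constraint 1 requires x5 + x1 ≥ 8, and 8 > 6. Contradiction.

Unsatisfiable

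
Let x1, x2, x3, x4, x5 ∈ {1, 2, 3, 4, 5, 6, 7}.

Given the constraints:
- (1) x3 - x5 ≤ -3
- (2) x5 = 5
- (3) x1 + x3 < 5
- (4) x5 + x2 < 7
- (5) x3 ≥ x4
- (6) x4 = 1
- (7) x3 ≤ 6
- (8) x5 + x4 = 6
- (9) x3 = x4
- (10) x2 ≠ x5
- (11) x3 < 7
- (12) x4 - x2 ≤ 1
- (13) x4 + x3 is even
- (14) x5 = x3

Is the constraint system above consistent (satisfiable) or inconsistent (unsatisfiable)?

Constraint 2 fixes x5 = 5 and constraint 6 fixes x4 = 1. Constraints 9 and 14 give x5 = x3 = x4, so x5 = x4. But 5 ≠ 1 — contradiction.

Unsatisfiable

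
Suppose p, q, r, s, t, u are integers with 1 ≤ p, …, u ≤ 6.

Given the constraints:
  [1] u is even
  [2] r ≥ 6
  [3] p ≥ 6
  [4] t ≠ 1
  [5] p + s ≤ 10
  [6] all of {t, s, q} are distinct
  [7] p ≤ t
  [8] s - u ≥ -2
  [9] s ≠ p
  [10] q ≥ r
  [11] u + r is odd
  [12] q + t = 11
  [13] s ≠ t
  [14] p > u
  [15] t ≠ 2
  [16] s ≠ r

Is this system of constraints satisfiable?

Unsatisfiable

From constraints 2 and 10: q ≥ r ≥ 6. From constraints 3 and 7: t ≥ p ≥ 6. Hence q + t ≥ 12. But constraint 12 requires q + t = 11, and 11 < 12. Contradiction.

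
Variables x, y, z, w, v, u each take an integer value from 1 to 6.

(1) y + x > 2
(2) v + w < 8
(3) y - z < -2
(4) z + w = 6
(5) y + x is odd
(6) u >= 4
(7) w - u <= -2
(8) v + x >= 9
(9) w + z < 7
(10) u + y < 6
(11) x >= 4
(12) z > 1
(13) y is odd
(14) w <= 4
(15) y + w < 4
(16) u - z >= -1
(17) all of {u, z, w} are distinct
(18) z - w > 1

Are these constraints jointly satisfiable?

Take x = 4, y = 1, z = 5, w = 1, v = 6, u = 4. Then constraint 1: y + x = 5; constraint 2: v + w = 7, and every other listed constraint is also met.

Satisfiable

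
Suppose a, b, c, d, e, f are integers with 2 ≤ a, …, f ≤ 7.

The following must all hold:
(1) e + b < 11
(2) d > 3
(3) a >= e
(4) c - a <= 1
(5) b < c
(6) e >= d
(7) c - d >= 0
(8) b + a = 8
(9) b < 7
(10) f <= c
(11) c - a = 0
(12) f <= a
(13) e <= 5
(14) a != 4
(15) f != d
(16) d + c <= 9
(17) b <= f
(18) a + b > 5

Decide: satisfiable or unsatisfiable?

Setting (a, b, c, d, e, f) = (5, 3, 5, 4, 5, 3) satisfies everything: constraint 1: e + b = 8; constraint 4: c - a = 0, and the others follow.

Satisfiable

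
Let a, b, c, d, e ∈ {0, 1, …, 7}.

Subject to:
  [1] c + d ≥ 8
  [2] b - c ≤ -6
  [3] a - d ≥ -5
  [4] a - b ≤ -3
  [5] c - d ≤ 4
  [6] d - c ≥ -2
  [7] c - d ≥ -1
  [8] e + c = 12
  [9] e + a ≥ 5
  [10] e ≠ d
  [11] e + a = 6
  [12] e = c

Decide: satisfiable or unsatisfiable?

Unsatisfiable

Constraints 2, 3, 4, and 6 give a − d ≥ -5, d − c ≥ -2, c − b ≥ 6, b − a ≥ 3.
Adding all 4 inequalities: the left sides telescope to 0, and the right sides sum to (-5) + (-2) + 6 + 3 = 2. So 0 ≥ 2, which is false.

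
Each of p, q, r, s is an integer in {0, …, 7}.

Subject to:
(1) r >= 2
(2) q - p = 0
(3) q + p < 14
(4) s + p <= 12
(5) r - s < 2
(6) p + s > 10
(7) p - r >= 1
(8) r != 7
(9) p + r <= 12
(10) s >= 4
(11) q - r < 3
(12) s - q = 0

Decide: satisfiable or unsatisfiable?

Take p = 6, q = 6, r = 5, s = 6. Then constraint 2: q - p = 0; constraint 3: q + p = 12; constraint 4: s + p = 12, and every other listed constraint is also met.

Satisfiable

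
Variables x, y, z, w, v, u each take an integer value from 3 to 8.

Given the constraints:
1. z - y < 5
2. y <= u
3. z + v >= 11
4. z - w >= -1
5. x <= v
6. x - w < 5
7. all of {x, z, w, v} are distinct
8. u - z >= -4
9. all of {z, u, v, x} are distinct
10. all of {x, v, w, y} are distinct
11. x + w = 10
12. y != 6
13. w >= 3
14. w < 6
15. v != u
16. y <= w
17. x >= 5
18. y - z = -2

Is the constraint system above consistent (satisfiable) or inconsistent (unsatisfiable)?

Take x = 6, y = 3, z = 5, w = 4, v = 8, u = 4. Then constraint 1: z - y = 2; constraint 3: z + v = 13; constraint 4: z - w = 1, and every other listed constraint is also met.

Satisfiable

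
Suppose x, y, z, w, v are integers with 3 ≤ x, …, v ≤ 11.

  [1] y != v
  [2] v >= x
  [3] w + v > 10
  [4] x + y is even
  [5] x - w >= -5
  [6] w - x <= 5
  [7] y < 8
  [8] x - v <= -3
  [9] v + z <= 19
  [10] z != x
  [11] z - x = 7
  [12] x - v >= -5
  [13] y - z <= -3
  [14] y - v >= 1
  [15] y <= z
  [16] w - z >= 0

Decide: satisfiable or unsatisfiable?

Constraints 6, 8, 13, 14, and 16 give z − y ≥ 3, y − v ≥ 1, v − x ≥ 3, x − w ≥ -5, w − z ≥ 0.
Adding all 5 inequalities: the left sides telescope to 0, and the right sides sum to 3 + 1 + 3 + (-5) + 0 = 2. So 0 ≥ 2, which is false.

Unsatisfiable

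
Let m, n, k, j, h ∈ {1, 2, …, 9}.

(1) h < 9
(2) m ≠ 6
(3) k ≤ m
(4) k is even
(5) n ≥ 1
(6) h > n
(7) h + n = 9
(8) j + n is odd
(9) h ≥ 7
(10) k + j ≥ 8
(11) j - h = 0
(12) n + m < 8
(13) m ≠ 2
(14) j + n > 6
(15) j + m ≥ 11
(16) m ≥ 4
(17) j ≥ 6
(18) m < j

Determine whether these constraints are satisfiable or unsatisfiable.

Satisfiable

Setting (m, n, k, j, h) = (5, 1, 2, 8, 8) satisfies everything: constraint 7: h + n = 9; constraint 10: k + j = 10; constraint 11: j - h = 0, and the others follow.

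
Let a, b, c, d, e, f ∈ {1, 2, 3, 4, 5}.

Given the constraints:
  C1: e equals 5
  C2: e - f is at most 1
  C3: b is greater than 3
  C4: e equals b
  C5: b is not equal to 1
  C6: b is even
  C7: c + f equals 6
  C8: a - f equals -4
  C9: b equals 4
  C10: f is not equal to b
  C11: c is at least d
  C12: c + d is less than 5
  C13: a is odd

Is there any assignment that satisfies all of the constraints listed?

Constraint 1 fixes e = 5 and constraint 9 fixes b = 4, but constraint 4 requires e = b. Since 5 ≠ 4, contradiction.

Unsatisfiable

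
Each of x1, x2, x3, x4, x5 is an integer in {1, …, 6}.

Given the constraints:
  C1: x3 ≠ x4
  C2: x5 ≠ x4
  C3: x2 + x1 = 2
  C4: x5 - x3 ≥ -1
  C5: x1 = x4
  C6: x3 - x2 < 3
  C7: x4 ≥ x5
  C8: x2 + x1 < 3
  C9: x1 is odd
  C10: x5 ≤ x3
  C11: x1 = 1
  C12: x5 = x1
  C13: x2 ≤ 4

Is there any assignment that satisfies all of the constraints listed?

From constraints 5 and 12, x5 = x1 = x4, so x5 = x4. But constraint 2 says x5 ≠ x4. Contradiction.

Unsatisfiable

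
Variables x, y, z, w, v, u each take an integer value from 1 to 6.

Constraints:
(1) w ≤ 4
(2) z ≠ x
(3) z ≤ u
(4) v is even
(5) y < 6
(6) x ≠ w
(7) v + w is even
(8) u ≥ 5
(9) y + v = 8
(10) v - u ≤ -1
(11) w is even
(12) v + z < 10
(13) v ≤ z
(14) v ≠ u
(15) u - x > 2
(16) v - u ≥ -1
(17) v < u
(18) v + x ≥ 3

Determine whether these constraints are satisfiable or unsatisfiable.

The assignment x = 2, y = 4, z = 4, w = 4, v = 4, u = 5 works:
  constraint 9 holds since y + v = 8.
  constraint 10 holds since v - u = -1.
The rest check out directly.

Satisfiable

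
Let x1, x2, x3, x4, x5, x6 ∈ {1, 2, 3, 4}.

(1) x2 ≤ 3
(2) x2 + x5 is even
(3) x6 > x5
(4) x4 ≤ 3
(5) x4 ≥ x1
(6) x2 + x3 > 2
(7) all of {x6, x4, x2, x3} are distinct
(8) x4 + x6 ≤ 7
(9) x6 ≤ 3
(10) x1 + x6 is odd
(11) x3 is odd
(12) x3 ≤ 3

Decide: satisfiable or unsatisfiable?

Unsatisfiable

Constraints 1, 4, 9, and 12 confine each of x6, x4, x2, x3 to the 3 values {1, …, 3} (the domain already gives each ≥ 1).
Constraint 7 requires all 4 of them to be distinct, but only 3 values are available — impossible by the pigeonhole principle.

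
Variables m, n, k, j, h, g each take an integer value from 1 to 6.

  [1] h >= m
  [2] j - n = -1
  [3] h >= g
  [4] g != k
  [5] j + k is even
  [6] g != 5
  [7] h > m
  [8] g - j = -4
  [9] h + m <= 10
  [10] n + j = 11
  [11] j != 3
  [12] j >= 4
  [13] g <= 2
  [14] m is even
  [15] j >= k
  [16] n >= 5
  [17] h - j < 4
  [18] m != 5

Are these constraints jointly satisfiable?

Satisfiable

The assignment m = 2, n = 6, k = 5, j = 5, h = 6, g = 1 works:
  constraint 2 holds since j - n = -1.
  constraint 8 holds since g - j = -4.
The rest check out directly.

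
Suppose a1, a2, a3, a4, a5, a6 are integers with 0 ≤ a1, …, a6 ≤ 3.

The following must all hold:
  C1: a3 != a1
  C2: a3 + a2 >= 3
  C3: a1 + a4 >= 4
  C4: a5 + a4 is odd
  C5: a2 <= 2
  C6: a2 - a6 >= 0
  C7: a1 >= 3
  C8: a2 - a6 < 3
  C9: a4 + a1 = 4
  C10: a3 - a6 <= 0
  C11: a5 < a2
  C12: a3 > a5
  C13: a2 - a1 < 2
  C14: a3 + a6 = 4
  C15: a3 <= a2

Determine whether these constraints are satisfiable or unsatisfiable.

Satisfiable

Try a1 = 3, a2 = 2, a3 = 2, a4 = 1, a5 = 0, a6 = 2.
Check constraint 2: a3 + a2 = 4; constraint 3: a1 + a4 = 4. The remaining constraints are straightforward to verify.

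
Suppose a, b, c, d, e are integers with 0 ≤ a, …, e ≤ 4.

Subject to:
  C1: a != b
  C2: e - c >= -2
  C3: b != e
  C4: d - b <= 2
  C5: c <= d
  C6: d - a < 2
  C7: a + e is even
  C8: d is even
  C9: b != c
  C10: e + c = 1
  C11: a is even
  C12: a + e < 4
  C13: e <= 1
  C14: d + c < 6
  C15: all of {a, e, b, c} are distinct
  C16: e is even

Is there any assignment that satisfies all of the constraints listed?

Setting (a, b, c, d, e) = (2, 3, 1, 2, 0) satisfies everything: constraint 2: e - c = -1; constraint 4: d - b = -1; constraint 6: d - a = 0, and the others follow.

Satisfiable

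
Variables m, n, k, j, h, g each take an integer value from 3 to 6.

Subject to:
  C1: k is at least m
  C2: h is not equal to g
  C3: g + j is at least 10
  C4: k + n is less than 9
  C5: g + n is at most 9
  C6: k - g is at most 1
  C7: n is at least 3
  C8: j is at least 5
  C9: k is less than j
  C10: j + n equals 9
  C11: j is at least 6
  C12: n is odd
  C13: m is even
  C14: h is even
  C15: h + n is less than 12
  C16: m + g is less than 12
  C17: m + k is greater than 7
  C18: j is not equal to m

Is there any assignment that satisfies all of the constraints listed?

Satisfiable

Setting (m, n, k, j, h, g) = (4, 3, 4, 6, 6, 5) satisfies everything: constraint 3: g + j = 11; constraint 4: k + n = 7, and the others follow.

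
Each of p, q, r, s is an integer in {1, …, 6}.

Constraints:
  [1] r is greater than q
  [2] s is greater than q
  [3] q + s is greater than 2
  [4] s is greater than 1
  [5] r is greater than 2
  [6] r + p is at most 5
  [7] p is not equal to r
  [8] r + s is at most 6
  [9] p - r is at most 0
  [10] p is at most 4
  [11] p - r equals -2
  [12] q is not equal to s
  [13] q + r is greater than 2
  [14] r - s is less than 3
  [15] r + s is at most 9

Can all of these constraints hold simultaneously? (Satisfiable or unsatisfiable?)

Satisfiable

Setting (p, q, r, s) = (1, 1, 3, 3) satisfies everything: constraint 3: q + s = 4; constraint 6: r + p = 4; constraint 8: r + s = 6, and the others follow.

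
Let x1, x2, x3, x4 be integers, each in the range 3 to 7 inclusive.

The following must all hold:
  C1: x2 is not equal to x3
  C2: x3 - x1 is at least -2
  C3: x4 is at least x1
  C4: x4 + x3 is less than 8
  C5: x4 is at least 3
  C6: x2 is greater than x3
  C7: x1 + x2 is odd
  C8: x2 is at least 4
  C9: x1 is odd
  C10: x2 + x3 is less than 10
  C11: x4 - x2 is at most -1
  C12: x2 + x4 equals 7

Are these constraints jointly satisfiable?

Satisfiable

Try x1 = 3, x2 = 4, x3 = 3, x4 = 3.
Check constraint 2: x3 - x1 = 0; constraint 4: x4 + x3 = 6. The remaining constraints are straightforward to verify.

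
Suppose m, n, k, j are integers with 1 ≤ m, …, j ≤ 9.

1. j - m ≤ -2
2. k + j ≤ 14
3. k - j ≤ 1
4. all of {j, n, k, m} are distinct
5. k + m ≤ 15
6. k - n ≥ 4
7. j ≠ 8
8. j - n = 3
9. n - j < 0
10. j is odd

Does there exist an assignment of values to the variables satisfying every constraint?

Satisfiable

One satisfying assignment is m = 9, n = 2, k = 6, j = 5.
For the less obvious constraints — constraint 1: j - m = -4; constraint 2: k + j = 11 — and the others hold by inspection.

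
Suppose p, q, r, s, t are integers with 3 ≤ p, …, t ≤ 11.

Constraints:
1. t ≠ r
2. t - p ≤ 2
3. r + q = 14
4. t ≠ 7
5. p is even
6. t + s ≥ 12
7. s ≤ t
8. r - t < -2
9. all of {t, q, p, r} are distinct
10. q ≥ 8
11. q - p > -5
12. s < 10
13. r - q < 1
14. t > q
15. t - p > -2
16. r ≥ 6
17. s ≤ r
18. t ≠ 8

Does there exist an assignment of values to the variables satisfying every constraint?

Satisfiable

One satisfying assignment is p = 10, q = 8, r = 6, s = 4, t = 11.
For the less obvious constraints — constraint 2: t - p = 1; constraint 3: r + q = 14; constraint 6: t + s = 15 — and the others hold by inspection.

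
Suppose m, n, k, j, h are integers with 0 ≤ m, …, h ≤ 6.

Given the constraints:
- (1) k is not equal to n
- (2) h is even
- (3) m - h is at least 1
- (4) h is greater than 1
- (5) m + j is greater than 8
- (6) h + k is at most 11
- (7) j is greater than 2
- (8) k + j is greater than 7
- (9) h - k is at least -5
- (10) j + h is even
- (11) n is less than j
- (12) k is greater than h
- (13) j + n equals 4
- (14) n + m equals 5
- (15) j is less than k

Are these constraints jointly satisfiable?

Satisfiable

Take m = 5, n = 0, k = 6, j = 4, h = 4. Then constraint 3: m - h = 1; constraint 5: m + j = 9, and every other listed constraint is also met.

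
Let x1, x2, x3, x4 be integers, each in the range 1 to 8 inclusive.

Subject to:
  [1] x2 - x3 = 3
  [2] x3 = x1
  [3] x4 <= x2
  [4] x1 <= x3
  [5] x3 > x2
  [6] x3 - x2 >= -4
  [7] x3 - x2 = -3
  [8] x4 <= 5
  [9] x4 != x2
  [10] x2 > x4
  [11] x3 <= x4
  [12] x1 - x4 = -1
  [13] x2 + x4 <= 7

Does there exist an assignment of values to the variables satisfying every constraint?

Constraints 5, 10, and 11 give x2 < x3, x3 ≤ x4, x4 < x2. Chaining: x2 < x3 ≤ x4 < x2, which forces x2 < x2 — impossible.

Unsatisfiable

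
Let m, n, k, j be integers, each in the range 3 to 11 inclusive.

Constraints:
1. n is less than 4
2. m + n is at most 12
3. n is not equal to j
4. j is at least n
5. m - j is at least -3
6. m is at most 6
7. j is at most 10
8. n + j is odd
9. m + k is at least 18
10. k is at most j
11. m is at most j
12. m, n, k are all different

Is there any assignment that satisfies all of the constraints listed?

From constraint 6: m ≤ 6. From constraints 7 and 10: k ≤ j ≤ 10. Hence m + k ≤ 16. But constraint 9 requires m + k ≥ 18, and 18 > 16. Contradiction.

Unsatisfiable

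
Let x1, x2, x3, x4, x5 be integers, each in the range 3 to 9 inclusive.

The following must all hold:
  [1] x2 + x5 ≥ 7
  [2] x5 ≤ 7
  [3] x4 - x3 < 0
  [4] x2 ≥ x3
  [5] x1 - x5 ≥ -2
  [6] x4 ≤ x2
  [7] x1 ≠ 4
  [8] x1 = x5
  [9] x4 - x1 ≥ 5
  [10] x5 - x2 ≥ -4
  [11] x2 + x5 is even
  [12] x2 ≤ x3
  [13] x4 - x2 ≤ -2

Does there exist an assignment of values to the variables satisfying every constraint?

Unsatisfiable

Constraints 5, 9, 10, and 13 give x1 − x5 ≥ -2, x5 − x2 ≥ -4, x2 − x4 ≥ 2, x4 − x1 ≥ 5.
Adding all 4 inequalities: the left sides telescope to 0, and the right sides sum to (-2) + (-4) + 2 + 5 = 1. So 0 ≥ 1, which is false.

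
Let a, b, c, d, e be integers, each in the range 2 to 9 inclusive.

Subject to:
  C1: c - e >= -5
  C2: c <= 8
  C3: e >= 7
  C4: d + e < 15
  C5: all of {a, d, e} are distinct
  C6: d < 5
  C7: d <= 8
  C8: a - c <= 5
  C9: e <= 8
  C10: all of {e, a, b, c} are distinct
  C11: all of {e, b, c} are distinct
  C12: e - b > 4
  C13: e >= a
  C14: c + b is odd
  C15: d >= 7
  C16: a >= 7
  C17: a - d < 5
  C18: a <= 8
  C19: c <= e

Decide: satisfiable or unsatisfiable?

Unsatisfiable

Constraints 3, 7, 9, 15, 16, and 18 confine each of a, d, e to the 2 values {7, 8}.
Constraint 5 requires all 3 of them to be distinct, but only 2 values are available — impossible by the pigeonhole principle.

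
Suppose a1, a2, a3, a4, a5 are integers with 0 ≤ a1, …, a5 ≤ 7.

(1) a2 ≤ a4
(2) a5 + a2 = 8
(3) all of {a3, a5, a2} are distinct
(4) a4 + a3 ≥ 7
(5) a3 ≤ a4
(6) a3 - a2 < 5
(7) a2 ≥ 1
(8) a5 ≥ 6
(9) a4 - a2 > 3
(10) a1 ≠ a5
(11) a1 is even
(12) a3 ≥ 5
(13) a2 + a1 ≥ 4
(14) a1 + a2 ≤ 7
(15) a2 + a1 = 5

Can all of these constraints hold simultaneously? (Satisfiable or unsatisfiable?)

Satisfiable

Try a1 = 4, a2 = 1, a3 = 5, a4 = 5, a5 = 7.
Check constraint 2: a5 + a2 = 8; constraint 4: a4 + a3 = 10; constraint 6: a3 - a2 = 4. The remaining constraints are straightforward to verify.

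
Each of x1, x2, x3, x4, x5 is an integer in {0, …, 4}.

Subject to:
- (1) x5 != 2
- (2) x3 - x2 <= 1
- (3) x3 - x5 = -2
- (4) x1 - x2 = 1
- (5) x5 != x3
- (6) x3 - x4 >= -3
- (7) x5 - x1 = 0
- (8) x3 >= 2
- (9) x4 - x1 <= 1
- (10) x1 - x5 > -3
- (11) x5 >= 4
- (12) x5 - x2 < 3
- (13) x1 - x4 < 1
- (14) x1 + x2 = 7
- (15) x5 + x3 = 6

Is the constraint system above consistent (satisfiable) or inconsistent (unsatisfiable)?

Satisfiable

Setting (x1, x2, x3, x4, x5) = (4, 3, 2, 4, 4) satisfies everything: constraint 2: x3 - x2 = -1; constraint 3: x3 - x5 = -2; constraint 4: x1 - x2 = 1, and the others follow.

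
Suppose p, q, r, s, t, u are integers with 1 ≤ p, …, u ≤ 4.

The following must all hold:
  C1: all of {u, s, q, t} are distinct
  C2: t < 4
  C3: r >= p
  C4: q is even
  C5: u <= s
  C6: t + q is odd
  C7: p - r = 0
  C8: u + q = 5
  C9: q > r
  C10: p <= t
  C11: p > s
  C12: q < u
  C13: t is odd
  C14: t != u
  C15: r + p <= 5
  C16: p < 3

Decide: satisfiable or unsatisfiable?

Unsatisfiable

Constraints 3, 5, 9, 11, and 12 give u ≤ s, s < p, p ≤ r, r < q, q < u. Chaining: u ≤ s < p ≤ r < q < u, which forces u < u — impossible.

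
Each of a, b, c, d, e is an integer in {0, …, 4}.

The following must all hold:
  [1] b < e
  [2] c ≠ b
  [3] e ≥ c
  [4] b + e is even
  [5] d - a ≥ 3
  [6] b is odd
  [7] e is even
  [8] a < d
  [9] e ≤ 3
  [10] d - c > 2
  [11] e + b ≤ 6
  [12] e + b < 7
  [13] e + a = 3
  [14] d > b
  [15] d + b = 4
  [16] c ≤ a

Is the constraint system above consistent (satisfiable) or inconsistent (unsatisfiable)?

Unsatisfiable

Constraint 6 makes b odd and constraint 7 makes e even, so b + e must be odd. Constraint 4 says b + e is even — contradiction.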